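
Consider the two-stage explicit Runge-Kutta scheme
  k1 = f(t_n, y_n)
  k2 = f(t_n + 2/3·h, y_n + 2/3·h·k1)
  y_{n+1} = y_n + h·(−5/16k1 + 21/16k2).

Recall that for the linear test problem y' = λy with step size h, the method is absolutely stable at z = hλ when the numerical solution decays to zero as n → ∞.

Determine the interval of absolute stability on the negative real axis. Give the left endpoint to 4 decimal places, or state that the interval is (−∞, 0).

With y'=λy (z=hλ):
  k1=λy_n ⇒ h·k1=z·y_n;  k2=λ(1+2/3z)y_n ⇒ h·k2=z(1+2/3z)y_n
  y_{n+1}/y_n = 1 − 5/16z + 21/16z(1+2/3z) = 1 + z + 7/8z²
  ⇒ R(z) = 1 + z + 7/8z².

Need |R(x)|<1, x<0.
x=-0.68: |R|=0.7246
R=1: x+7/8x²=0 ⇒ x=−8/7=-1.1429; min R=1−1/(4·7/8)=0.7143>−1
Confirm numerically:
  x=-1.052: |R|=0.91637 <1
  x=-0.890: |R|=0.80309 <1
  x=-0.540: |R|=0.71515 <1
  x=-1.533: |R|=1.52333 >1
  x=-1.402: |R|=1.31790 >1
  x=-1.381: |R|=1.28777 >1
Stable set (-1.1429, 0).

z∈(-1.1429,0).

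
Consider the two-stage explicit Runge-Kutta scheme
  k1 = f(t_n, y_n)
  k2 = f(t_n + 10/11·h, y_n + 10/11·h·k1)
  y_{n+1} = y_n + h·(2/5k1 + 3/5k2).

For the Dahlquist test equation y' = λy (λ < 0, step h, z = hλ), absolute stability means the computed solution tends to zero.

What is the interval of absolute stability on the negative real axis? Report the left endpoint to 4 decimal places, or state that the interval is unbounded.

(-1.8333, 0).

On y'=λy, z=hλ:
  k1=λy_n ⇒ h·k1=z·y_n;  k2=λ(1+10/11z)y_n ⇒ h·k2=z(1+10/11z)y_n
  y_{n+1}/y_n = 1 + 2/5z + 3/5z(1+10/11z) = 1 + z + 6/11z²
  so R(z) = 1 + z + 6/11z².

Find x<0 with |R(x)|<1.
x=-1.51: |R|=0.7337
R=1: x+6/11x²=0 ⇒ x=−11/6=-1.8333; min R=1−1/(4·6/11)=0.5417>−1
Confirm numerically:
  x=-1.408: |R|=0.67334 <1
  x=-0.924: |R|=0.54170 <1
  x=-0.889: |R|=0.54208 <1
  x=-0.754: |R|=0.55610 <1
  x=-2.233: |R|=1.48679 >1
  x=-1.880: |R|=1.04785 >1
  x=-1.879: |R|=1.04680 >1
So |R|<1 on (-1.8333, 0).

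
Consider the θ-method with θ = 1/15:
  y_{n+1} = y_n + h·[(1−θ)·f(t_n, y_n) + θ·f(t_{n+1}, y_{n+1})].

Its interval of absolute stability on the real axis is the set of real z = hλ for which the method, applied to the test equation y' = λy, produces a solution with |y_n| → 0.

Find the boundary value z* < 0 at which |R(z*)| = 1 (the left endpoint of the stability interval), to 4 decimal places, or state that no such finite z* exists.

Set f=λy, z=hλ:
  y_{n+1} = y_n + z·[14/15·y_n + 1/15·y_{n+1}] ⇒ (1 − 1/15z)y_{n+1} = (1 + 14/15z)y_n
  Hence R(z) = (1 + 14/15z)/(1 − 1/15z).

Boundary: |R(x)|=1, x<0.
x=-0.77: |R|=0.2676
R=−1: 1+14/15x = −1+1/15x ⇒ -13/15x=2 ⇒ x=2/(-13/15)=-2.3077
Confirm numerically:
  x=-2.245: |R|=0.95274 <1
  x=-2.010: |R|=0.77249 <1
  x=-1.214: |R|=0.12310 <1
  x=-2.756: |R|=1.32823 >1
  x=-2.724: |R|=1.30535 >1
  x=-2.598: |R|=1.21446 >1
Interval (-2.3077, 0).

z* = -2.3077.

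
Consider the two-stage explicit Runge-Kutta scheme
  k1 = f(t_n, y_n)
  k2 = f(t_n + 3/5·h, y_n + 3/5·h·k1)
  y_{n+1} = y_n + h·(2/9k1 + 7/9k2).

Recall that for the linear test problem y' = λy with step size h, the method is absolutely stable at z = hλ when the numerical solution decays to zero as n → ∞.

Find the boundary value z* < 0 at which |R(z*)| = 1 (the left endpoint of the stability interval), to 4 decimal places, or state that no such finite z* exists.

left endpoint -2.1429.

On y'=λy, z=hλ:
  k1=λy_n ⇒ h·k1=z·y_n;  k2=λ(1+3/5z)y_n ⇒ h·k2=z(1+3/5z)y_n
  y_{n+1}/y_n = 1 + 2/9z + 7/9z(1+3/5z) = 1 + z + 7/15z²
  ⇒ R(z) = 1 + z + 7/15z².

Need |R(x)|<1, x<0.
x=-0.93: |R|=0.4736
R=1: x+7/15x²=0 ⇒ x=−15/7=-2.1429; min R=1−1/(4·7/15)=0.4643>−1
Confirm numerically:
  x=-1.890: |R|=0.77698 <1
  x=-1.876: |R|=0.76638 <1
  x=-1.567: |R|=0.57889 <1
  x=-2.689: |R|=1.68534 >1
  x=-2.237: |R|=1.09828 >1
  x=-2.201: |R|=1.05972 >1
Stable set (-2.1429, 0).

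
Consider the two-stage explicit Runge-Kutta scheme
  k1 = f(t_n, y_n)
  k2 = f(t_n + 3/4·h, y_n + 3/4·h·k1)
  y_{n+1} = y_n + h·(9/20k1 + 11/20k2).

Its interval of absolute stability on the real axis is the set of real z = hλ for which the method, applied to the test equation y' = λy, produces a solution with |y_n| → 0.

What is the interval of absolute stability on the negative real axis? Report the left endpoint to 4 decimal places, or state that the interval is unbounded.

z∈(-2.4242,0).

On y'=λy, z=hλ:
  k1=λy_n ⇒ h·k1=z·y_n;  k2=λ(1+3/4z)y_n ⇒ h·k2=z(1+3/4z)y_n
  y_{n+1}/y_n = 1 + 9/20z + 11/20z(1+3/4z) = 1 + z + 33/80z²
  so R(z) = 1 + z + 33/80z².

Find x<0 with |R(x)|<1.
x=-0.74: |R|=0.4859
R=1: x+33/80x²=0 ⇒ x=−80/33=-2.4242; min R=1−1/(4·33/80)=0.3939>−1
Confirm numerically:
  x=-2.197: |R|=0.79406 <1
  x=-2.031: |R|=0.67055 <1
  x=-1.198: |R|=0.39402 <1
  x=-2.796: |R|=1.42877 >1
  x=-2.627: |R|=1.21972 >1
Interval (-2.4242, 0).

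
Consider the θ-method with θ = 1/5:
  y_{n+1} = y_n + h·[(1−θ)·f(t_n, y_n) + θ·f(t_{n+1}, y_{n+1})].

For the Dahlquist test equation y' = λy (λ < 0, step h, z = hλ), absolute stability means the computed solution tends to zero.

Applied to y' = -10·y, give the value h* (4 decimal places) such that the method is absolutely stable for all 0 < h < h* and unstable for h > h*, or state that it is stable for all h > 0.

Set f=λy, z=hλ:
  y_{n+1} = y_n + z·[4/5·y_n + 1/5·y_{n+1}] ⇒ (1 − 1/5z)y_{n+1} = (1 + 4/5z)y_n
  so R(z) = (1 + 4/5z)/(1 − 1/5z).

Need |R(x)|<1, x<0.
x=-1.13: |R|=0.0783
R=−1: 1+4/5x = −1+1/5x ⇒ -3/5x=2 ⇒ x=2/(-3/5)=-3.3333
Confirm numerically:
  x=-3.145: |R|=0.93063 <1
  x=-1.933: |R|=0.39406 <1
  x=-1.889: |R|=0.37103 <1
  x=-1.624: |R|=0.22585 <1
  x=-3.579: |R|=1.08591 >1
  x=-3.493: |R|=1.05640 >1
So |R|<1 on (-3.3333, 0).

(-3.3333,0); λ=-10 ⇒ h* = (10/3)/10 = 0.3333.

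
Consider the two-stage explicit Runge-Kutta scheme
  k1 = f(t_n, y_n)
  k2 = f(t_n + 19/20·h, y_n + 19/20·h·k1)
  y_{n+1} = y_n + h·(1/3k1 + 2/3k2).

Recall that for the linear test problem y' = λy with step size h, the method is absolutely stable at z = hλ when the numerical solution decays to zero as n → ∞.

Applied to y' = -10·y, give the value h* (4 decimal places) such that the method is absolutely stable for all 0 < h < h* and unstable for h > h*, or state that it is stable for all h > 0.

Set f=λy, z=hλ:
  k1=λy_n ⇒ h·k1=z·y_n;  k2=λ(1+19/20z)y_n ⇒ h·k2=z(1+19/20z)y_n
  y_{n+1}/y_n = 1 + 1/3z + 2/3z(1+19/20z) = 1 + z + 19/30z²
  Hence R(z) = 1 + z + 19/30z².

Solve |R(x)|<1 on ℝ⁻.
x=-1.62: |R|=1.0421
R=1: x+19/30x²=0 ⇒ x=−30/19=-1.5789; min R=1−1/(4·19/30)=0.6053>−1
Confirm numerically:
  x=-1.543: |R|=0.96487 <1
  x=-1.397: |R|=0.83902 <1
  x=-1.350: |R|=0.80425 <1
  x=-1.960: |R|=1.47301 >1
  x=-1.910: |R|=1.40046 >1
  x=-1.762: |R|=1.20427 >1
Stable set (-1.5789, 0).

(-1.5789,0); λ=-10 ⇒ h* = (30/19)/10 = 0.1579.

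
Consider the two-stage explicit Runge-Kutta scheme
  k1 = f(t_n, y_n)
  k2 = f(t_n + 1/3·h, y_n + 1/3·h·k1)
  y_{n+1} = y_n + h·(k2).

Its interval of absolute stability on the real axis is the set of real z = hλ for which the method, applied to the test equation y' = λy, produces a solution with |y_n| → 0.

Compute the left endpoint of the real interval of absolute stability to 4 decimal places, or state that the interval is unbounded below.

On y'=λy, z=hλ:
  k1=λy_n ⇒ h·k1=z·y_n;  k2=λ(1+1/3z)y_n ⇒ h·k2=z(1+1/3z)y_n
  y_{n+1}/y_n = 1 + z(1+1/3z) = 1 + z + 1/3z²
  ⇒ R(z) = 1 + z + 1/3z².

Find x<0 with |R(x)|<1.
x=-1.46: |R|=0.2505
R=1: x+1/3x²=0 ⇒ x=−3=-3.0000; min R=1−1/(4·1/3)=0.2500>−1
Confirm numerically:
  x=-2.933: |R|=0.93450 <1
  x=-2.639: |R|=0.68244 <1
  x=-2.473: |R|=0.56558 <1
  x=-1.223: |R|=0.27558 <1
  x=-3.574: |R|=1.68383 >1
  x=-3.211: |R|=1.22584 >1
So |R|<1 on (-3.0000, 0).

z* = -3.0000.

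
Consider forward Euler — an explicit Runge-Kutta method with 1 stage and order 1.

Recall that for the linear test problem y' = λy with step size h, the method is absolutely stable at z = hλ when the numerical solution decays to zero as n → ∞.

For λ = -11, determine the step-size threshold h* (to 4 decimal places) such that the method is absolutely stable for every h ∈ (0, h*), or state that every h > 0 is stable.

Set f=λy, z=hλ:
  order 1, 1-stage ⇒ R(z)=1+z
  (e.g. R(-1)=0.00000, |R|=0.00000)

Boundary: |R(x)|=1, x<0.
x=-1: |R|=0.0000
|R(-2.37)|=1.3700 |R(-0.93)|=0.0700 |R(-0.55)|=0.4500
Bisect:
  x_lo=-2.5136 |R|=1.5136  x_hi=-0.3949 |R|=0.6051
  mid=-1.45423 |R|=0.45423 →hi
  mid=-1.98391 |R|=0.98391 →hi
  mid=-2.24875 |R|=1.24875 →lo
  mid=-2.11633 |R|=1.11633 →lo
  mid=-2.05012 |R|=1.05012 →lo
  mid=-2.01701 |R|=1.01701 →lo
  mid=-2.00046 |R|=1.00046 →lo
  ...
  [-2.00007,-1.99994] ⇒ x*=-2.0000
Interval (-2.0000, 0).

(-2.0000,0); λ=-11 ⇒ h* = 0.1818.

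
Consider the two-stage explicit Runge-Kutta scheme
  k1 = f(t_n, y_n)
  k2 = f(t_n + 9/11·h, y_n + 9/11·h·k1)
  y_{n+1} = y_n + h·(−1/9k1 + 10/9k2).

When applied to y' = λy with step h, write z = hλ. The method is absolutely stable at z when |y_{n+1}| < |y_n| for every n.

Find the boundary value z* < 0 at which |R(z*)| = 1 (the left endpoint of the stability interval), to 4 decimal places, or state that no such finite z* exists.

On y'=λy, z=hλ:
  k1=λy_n ⇒ h·k1=z·y_n;  k2=λ(1+9/11z)y_n ⇒ h·k2=z(1+9/11z)y_n
  y_{n+1}/y_n = 1 − 1/9z + 10/9z(1+9/11z) = 1 + z + 10/11z²
  Hence R(z) = 1 + z + 10/11z².

Find x<0 with |R(x)|<1.
x=-0.76: |R|=0.7651
R=1: x+10/11x²=0 ⇒ x=−11/10=-1.1000; min R=1−1/(4·10/11)=0.7250>−1
Confirm numerically:
  x=-0.975: |R|=0.88920 <1
  x=-0.891: |R|=0.83071 <1
  x=-0.831: |R|=0.79678 <1
  x=-1.583: |R|=1.69508 >1
  x=-1.528: |R|=1.59453 >1
So |R|<1 on (-1.1000, 0).

z* = -1.1000.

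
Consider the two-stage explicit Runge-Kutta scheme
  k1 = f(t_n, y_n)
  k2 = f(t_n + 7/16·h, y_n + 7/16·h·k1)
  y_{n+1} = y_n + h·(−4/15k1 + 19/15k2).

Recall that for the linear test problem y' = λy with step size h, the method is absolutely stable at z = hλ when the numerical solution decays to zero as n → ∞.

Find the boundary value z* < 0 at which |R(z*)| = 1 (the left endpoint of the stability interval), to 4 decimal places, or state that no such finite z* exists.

z* = -1.8045.

Set f=λy, z=hλ:
  k1=λy_n ⇒ h·k1=z·y_n;  k2=λ(1+7/16z)y_n ⇒ h·k2=z(1+7/16z)y_n
  y_{n+1}/y_n = 1 − 4/15z + 19/15z(1+7/16z) = 1 + z + 133/240z²
  R(z) = 1 + z + 133/240z².

Boundary: |R(x)|=1, x<0.
x=-1.23: |R|=0.6084
R=1: x+133/240x²=0 ⇒ x=−240/133=-1.8045; min R=1−1/(4·133/240)=0.5489>−1
Confirm numerically:
  x=-1.083: |R|=0.56698 <1
  x=-0.983: |R|=0.55249 <1
  x=-0.922: |R|=0.54909 <1
  x=-0.892: |R|=0.54893 <1
  x=-2.310: |R|=1.64709 >1
  x=-2.094: |R|=1.33593 >1
Stable set (-1.8045, 0).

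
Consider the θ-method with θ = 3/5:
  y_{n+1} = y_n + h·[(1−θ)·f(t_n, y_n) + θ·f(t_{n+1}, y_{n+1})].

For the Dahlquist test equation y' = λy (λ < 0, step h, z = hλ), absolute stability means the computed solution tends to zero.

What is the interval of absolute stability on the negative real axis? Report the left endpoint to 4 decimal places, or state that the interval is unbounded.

On y'=λy, z=hλ:
  y_{n+1} = y_n + z·[2/5·y_n + 3/5·y_{n+1}] ⇒ (1 − 3/5z)y_{n+1} = (1 + 2/5z)y_n
  R(z) = (1 + 2/5z)/(1 − 3/5z).

Need |R(x)|<1, x<0.
x=-0.98: |R|=0.3829
x=-2: |R|=0.0909
x=-10: |R|=0.4286
x=-100: |R|=0.6393
θ=3/5≥1/2 ⇒ |1+2/5x|<|1−3/5x| ∀x<0 ⇒ unbounded interval.

interval (−∞, 0).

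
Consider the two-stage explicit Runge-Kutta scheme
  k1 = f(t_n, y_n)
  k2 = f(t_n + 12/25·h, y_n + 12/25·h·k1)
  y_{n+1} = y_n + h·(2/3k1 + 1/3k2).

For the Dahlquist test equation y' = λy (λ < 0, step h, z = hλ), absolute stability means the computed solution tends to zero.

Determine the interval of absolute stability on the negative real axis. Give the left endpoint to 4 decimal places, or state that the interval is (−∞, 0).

On y'=λy, z=hλ:
  k1=λy_n ⇒ h·k1=z·y_n;  k2=λ(1+12/25z)y_n ⇒ h·k2=z(1+12/25z)y_n
  y_{n+1}/y_n = 1 + 2/3z + 1/3z(1+12/25z) = 1 + z + 4/25z²
  so R(z) = 1 + z + 4/25z².

Solve |R(x)|<1 on ℝ⁻.
x=-0.98: |R|=0.1737
R=1: x+4/25x²=0 ⇒ x=−25/4=-6.2500; min R=1−1/(4·4/25)=-0.5625>−1
Confirm numerically:
  x=-6.018: |R|=0.77661 <1
  x=-5.548: |R|=0.37685 <1
  x=-4.504: |R|=0.25824 <1
  x=-6.746: |R|=1.53536 >1
  x=-6.698: |R|=1.48011 >1
So |R|<1 on (-6.2500, 0).

z∈(-6.2500,0).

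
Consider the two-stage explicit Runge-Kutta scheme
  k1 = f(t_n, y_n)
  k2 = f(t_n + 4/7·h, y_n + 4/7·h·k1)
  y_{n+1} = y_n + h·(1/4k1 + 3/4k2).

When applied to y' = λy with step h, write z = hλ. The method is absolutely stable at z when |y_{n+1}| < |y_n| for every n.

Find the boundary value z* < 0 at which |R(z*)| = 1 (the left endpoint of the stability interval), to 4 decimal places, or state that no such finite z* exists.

Test eqn y'=λy, z=hλ:
  k1=λy_n ⇒ h·k1=z·y_n;  k2=λ(1+4/7z)y_n ⇒ h·k2=z(1+4/7z)y_n
  y_{n+1}/y_n = 1 + 1/4z + 3/4z(1+4/7z) = 1 + z + 3/7z²
  R(z) = 1 + z + 3/7z².

Find x<0 with |R(x)|<1.
x=-0.59: |R|=0.5592
R=1: x+3/7x²=0 ⇒ x=−7/3=-2.3333; min R=1−1/(4·3/7)=0.4167>−1
Confirm numerically:
  x=-2.243: |R|=0.91316 <1
  x=-1.237: |R|=0.41879 <1
  x=-0.978: |R|=0.43192 <1
  x=-2.680: |R|=1.39817 >1
  x=-2.578: |R|=1.27032 >1
  x=-2.516: |R|=1.19697 >1
Interval (-2.3333, 0).

z* = -2.3333.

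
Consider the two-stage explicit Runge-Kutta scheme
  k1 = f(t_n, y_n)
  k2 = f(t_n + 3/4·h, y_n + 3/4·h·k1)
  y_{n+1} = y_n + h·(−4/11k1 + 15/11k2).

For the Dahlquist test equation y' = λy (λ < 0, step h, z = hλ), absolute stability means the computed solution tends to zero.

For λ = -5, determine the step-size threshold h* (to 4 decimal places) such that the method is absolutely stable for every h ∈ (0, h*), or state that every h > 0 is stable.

On y'=λy, z=hλ:
  k1=λy_n ⇒ h·k1=z·y_n;  k2=λ(1+3/4z)y_n ⇒ h·k2=z(1+3/4z)y_n
  y_{n+1}/y_n = 1 − 4/11z + 15/11z(1+3/4z) = 1 + z + 45/44z²
  ⇒ R(z) = 1 + z + 45/44z².

Solve |R(x)|<1 on ℝ⁻.
x=-1: |R|=1.0227
R=1: x+45/44x²=0 ⇒ x=−44/45=-0.9778; min R=1−1/(4·45/44)=0.7556>−1
Confirm numerically:
  x=-0.947: |R|=0.97019 <1
  x=-0.489: |R|=0.75556 <1
  x=-0.474: |R|=0.75578 <1
  x=-1.199: |R|=1.27127 >1
  x=-1.007: |R|=1.03010 >1
Interval (-0.9778, 0).

(-0.9778,0); λ=-5 ⇒ h* = (44/45)/5 = 0.1956.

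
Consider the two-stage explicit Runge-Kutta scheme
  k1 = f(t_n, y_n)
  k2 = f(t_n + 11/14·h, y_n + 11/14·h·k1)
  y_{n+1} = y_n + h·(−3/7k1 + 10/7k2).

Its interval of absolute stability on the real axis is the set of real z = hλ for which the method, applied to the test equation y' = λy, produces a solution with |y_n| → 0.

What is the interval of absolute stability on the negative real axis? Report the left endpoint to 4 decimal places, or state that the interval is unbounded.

(-0.8909, 0).

With y'=λy (z=hλ):
  k1=λy_n ⇒ h·k1=z·y_n;  k2=λ(1+11/14z)y_n ⇒ h·k2=z(1+11/14z)y_n
  y_{n+1}/y_n = 1 − 3/7z + 10/7z(1+11/14z) = 1 + z + 55/49z²
  ⇒ R(z) = 1 + z + 55/49z².

Need |R(x)|<1, x<0.
x=-0.55: |R|=0.7895
R=1: x+55/49x²=0 ⇒ x=−49/55=-0.8909; min R=1−1/(4·55/49)=0.7773>−1
Confirm numerically:
  x=-0.800: |R|=0.91837 <1
  x=-0.727: |R|=0.86625 <1
  x=-0.714: |R|=0.85822 <1
  x=-0.610: |R|=0.80766 <1
  x=-1.190: |R|=1.39950 >1
  x=-1.187: |R|=1.39450 >1
Stable set (-0.8909, 0).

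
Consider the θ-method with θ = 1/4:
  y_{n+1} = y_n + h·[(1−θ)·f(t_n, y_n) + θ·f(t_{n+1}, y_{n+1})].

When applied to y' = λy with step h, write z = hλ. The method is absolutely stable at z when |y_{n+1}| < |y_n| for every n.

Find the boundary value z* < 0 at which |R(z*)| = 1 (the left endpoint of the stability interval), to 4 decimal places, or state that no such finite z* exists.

Test eqn y'=λy, z=hλ:
  y_{n+1} = y_n + z·[3/4·y_n + 1/4·y_{n+1}] ⇒ (1 − 1/4z)y_{n+1} = (1 + 3/4z)y_n
  R(z) = (1 + 3/4z)/(1 − 1/4z).

Solve |R(x)|<1 on ℝ⁻.
x=-1.23: |R|=0.0593
R=−1: 1+3/4x = −1+1/4x ⇒ -1/2x=2 ⇒ x=2/(-1/2)=-4.0000
Confirm numerically:
  x=-3.187: |R|=0.77376 <1
  x=-2.903: |R|=0.68217 <1
  x=-2.424: |R|=0.50934 <1
  x=-4.421: |R|=1.09999 >1
  x=-4.033: |R|=1.00822 >1
So |R|<1 on (-4.0000, 0).

left endpoint -4.0000.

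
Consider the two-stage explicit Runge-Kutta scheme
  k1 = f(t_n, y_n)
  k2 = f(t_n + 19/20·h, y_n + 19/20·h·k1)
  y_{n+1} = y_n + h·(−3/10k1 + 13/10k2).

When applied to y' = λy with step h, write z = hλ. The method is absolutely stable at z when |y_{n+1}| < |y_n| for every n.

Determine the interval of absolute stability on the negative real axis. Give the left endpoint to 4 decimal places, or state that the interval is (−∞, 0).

(-0.8097, 0).

With y'=λy (z=hλ):
  k1=λy_n ⇒ h·k1=z·y_n;  k2=λ(1+19/20z)y_n ⇒ h·k2=z(1+19/20z)y_n
  y_{n+1}/y_n = 1 − 3/10z + 13/10z(1+19/20z) = 1 + z + 247/200z²
  ⇒ R(z) = 1 + z + 247/200z².

Boundary: |R(x)|=1, x<0.
x=-0.45: |R|=0.8001
R=1: x+247/200x²=0 ⇒ x=−200/247=-0.8097; min R=1−1/(4·247/200)=0.7976>−1
Confirm numerically:
  x=-0.730: |R|=0.92813 <1
  x=-0.602: |R|=0.84557 <1
  x=-0.519: |R|=0.81366 <1
  x=-0.386: |R|=0.79801 <1
  x=-1.249: |R|=1.67760 >1
  x=-1.183: |R|=1.54537 >1
  x=-1.093: |R|=1.38239 >1
So |R|<1 on (-0.8097, 0).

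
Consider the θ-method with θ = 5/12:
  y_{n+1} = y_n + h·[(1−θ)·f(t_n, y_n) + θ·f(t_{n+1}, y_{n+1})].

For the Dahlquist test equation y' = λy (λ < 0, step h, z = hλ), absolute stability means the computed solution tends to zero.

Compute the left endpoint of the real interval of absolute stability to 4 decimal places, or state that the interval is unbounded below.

left endpoint -12.0000.

Set f=λy, z=hλ:
  y_{n+1} = y_n + z·[7/12·y_n + 5/12·y_{n+1}] ⇒ (1 − 5/12z)y_{n+1} = (1 + 7/12z)y_n
  so R(z) = (1 + 7/12z)/(1 − 5/12z).

Boundary: |R(x)|=1, x<0.
x=-1.61: |R|=0.0364
R=−1: 1+7/12x = −1+5/12x ⇒ -1/6x=2 ⇒ x=2/(-1/6)=-12.0000
Confirm numerically:
  x=-11.115: |R|=0.97381 <1
  x=-8.659: |R|=0.87916 <1
  x=-8.178: |R|=0.85547 <1
  x=-5.501: |R|=0.67098 <1
  x=-12.561: |R|=1.01500 >1
  x=-12.417: |R|=1.01126 >1
Interval (-12.0000, 0).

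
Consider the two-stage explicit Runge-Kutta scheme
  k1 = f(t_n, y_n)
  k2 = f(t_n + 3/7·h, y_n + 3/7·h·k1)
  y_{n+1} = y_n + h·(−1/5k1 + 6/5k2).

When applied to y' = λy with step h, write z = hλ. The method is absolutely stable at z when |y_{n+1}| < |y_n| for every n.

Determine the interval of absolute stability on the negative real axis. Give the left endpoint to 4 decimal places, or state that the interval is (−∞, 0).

Set f=λy, z=hλ:
  k1=λy_n ⇒ h·k1=z·y_n;  k2=λ(1+3/7z)y_n ⇒ h·k2=z(1+3/7z)y_n
  y_{n+1}/y_n = 1 − 1/5z + 6/5z(1+3/7z) = 1 + z + 18/35z²
  Hence R(z) = 1 + z + 18/35z².

Find x<0 with |R(x)|<1.
x=-1.53: |R|=0.6739
R=1: x+18/35x²=0 ⇒ x=−35/18=-1.9444; min R=1−1/(4·18/35)=0.5139>−1
Confirm numerically:
  x=-1.671: |R|=0.76501 <1
  x=-1.628: |R|=0.73505 <1
  x=-1.565: |R|=0.69460 <1
  x=-1.345: |R|=0.58536 <1
  x=-2.479: |R|=1.68151 >1
  x=-2.309: |R|=1.43290 >1
So |R|<1 on (-1.9444, 0).

(-1.9444, 0).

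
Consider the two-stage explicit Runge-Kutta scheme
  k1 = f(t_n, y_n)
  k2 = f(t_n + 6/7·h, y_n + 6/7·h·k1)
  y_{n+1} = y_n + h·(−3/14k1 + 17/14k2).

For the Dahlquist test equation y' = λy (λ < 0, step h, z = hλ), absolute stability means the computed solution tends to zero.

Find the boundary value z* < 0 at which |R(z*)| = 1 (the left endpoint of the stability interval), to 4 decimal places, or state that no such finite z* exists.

Test eqn y'=λy, z=hλ:
  k1=λy_n ⇒ h·k1=z·y_n;  k2=λ(1+6/7z)y_n ⇒ h·k2=z(1+6/7z)y_n
  y_{n+1}/y_n = 1 − 3/14z + 17/14z(1+6/7z) = 1 + z + 51/49z²
  R(z) = 1 + z + 51/49z².

Solve |R(x)|<1 on ℝ⁻.
x=-1.03: |R|=1.0742
R=1: x+51/49x²=0 ⇒ x=−49/51=-0.9608; min R=1−1/(4·51/49)=0.7598>−1
Confirm numerically:
  x=-0.556: |R|=0.76575 <1
  x=-0.512: |R|=0.76084 <1
  x=-0.477: |R|=0.75982 <1
  x=-0.454: |R|=0.76053 <1
  x=-1.408: |R|=1.65538 >1
  x=-1.382: |R|=1.60588 >1
  x=-1.208: |R|=1.31083 >1
So |R|<1 on (-0.9608, 0).

z* = -0.9608.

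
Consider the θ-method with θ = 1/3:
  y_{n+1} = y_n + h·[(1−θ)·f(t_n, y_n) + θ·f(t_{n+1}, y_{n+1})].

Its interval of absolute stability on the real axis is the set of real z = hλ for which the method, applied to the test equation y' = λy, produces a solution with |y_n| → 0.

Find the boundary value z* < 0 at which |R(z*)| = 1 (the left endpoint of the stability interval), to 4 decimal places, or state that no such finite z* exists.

On y'=λy, z=hλ:
  y_{n+1} = y_n + z·[2/3·y_n + 1/3·y_{n+1}] ⇒ (1 − 1/3z)y_{n+1} = (1 + 2/3z)y_n
  so R(z) = (1 + 2/3z)/(1 − 1/3z).

Find x<0 with |R(x)|<1.
x=-1.74: |R|=0.1013
R=−1: 1+2/3x = −1+1/3x ⇒ -1/3x=2 ⇒ x=2/(-1/3)=-6.0000
Confirm numerically:
  x=-5.197: |R|=0.90204 <1
  x=-3.406: |R|=0.59507 <1
  x=-2.858: |R|=0.46364 <1
  x=-6.516: |R|=1.05422 >1
  x=-6.042: |R|=1.00464 >1
Interval (-6.0000, 0).

z* = -6.0000.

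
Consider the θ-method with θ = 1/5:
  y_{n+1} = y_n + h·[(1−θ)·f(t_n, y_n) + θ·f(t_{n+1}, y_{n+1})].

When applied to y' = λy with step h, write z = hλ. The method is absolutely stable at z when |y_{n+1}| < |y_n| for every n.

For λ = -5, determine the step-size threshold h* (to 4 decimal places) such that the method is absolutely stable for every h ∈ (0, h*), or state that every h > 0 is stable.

(-3.3333,0); λ=-5 ⇒ h* = (10/3)/5 = 0.6667.

With y'=λy (z=hλ):
  y_{n+1} = y_n + z·[4/5·y_n + 1/5·y_{n+1}] ⇒ (1 − 1/5z)y_{n+1} = (1 + 4/5z)y_n
  ⇒ R(z) = (1 + 4/5z)/(1 − 1/5z).

Boundary: |R(x)|=1, x<0.
x=-0.64: |R|=0.4326
R=−1: 1+4/5x = −1+1/5x ⇒ -3/5x=2 ⇒ x=2/(-3/5)=-3.3333
Confirm numerically:
  x=-2.978: |R|=0.86638 <1
  x=-2.830: |R|=0.80715 <1
  x=-1.991: |R|=0.42397 <1
  x=-3.801: |R|=1.15941 >1
  x=-3.437: |R|=1.03686 >1
Interval (-3.3333, 0).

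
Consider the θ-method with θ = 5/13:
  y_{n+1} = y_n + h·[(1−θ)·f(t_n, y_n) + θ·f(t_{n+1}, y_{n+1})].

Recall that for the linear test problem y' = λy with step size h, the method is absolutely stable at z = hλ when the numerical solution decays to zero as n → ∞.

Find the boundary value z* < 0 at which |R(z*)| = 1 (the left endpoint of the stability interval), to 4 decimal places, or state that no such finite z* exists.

With y'=λy (z=hλ):
  y_{n+1} = y_n + z·[8/13·y_n + 5/13·y_{n+1}] ⇒ (1 − 5/13z)y_{n+1} = (1 + 8/13z)y_n
  R(z) = (1 + 8/13z)/(1 − 5/13z).

Boundary: |R(x)|=1, x<0.
x=-0.71: |R|=0.4423
R=−1: 1+8/13x = −1+5/13x ⇒ -3/13x=2 ⇒ x=2/(-3/13)=-8.6667
Confirm numerically:
  x=-8.557: |R|=0.99410 <1
  x=-7.967: |R|=0.96027 <1
  x=-7.715: |R|=0.94464 <1
  x=-4.494: |R|=0.64708 <1
  x=-9.199: |R|=1.02707 >1
  x=-8.915: |R|=1.01294 >1
Interval (-8.6667, 0).

z* = -8.6667.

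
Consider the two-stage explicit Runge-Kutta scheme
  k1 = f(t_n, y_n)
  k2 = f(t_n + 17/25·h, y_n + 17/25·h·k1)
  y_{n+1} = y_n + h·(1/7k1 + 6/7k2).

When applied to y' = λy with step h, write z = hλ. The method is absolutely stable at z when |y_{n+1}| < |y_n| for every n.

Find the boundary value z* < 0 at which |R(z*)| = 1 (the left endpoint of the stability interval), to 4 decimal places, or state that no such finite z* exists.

z* = -1.7157.

Set f=λy, z=hλ:
  k1=λy_n ⇒ h·k1=z·y_n;  k2=λ(1+17/25z)y_n ⇒ h·k2=z(1+17/25z)y_n
  y_{n+1}/y_n = 1 + 1/7z + 6/7z(1+17/25z) = 1 + z + 102/175z²
  so R(z) = 1 + z + 102/175z².

Solve |R(x)|<1 on ℝ⁻.
x=-0.99: |R|=0.5813
R=1: x+102/175x²=0 ⇒ x=−175/102=-1.7157; min R=1−1/(4·102/175)=0.5711>−1
Confirm numerically:
  x=-1.440: |R|=0.76861 <1
  x=-1.310: |R|=0.69024 <1
  x=-1.090: |R|=0.60249 <1
  x=-0.951: |R|=0.57614 <1
  x=-2.234: |R|=1.67490 >1
  x=-2.031: |R|=1.37326 >1
Stable set (-1.7157, 0).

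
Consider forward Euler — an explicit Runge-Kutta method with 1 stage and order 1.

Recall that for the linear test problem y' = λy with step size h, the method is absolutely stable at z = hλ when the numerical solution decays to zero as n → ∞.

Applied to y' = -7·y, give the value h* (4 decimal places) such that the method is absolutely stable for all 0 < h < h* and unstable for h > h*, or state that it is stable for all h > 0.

On y'=λy, z=hλ:
  order 1, 1-stage ⇒ R(z)=1+z
  (e.g. R(-1.42)=-0.42000, |R|=0.42000)

Need |R(x)|<1, x<0.
x=-1.42: |R|=0.4200
|R(-1.98)|=0.9800 |R(-1.01)|=0.0100 |R(-0.53)|=0.4700
Bisect:
  x_lo=-2.3673 |R|=1.3673  x_hi=-0.2216 |R|=0.7784
  mid=-1.29448 |R|=0.29448 →hi
  mid=-1.83091 |R|=0.83091 →hi
  mid=-2.09912 |R|=1.09912 →lo
  mid=-1.96501 |R|=0.96501 →hi
  mid=-2.03207 |R|=1.03207 →lo
  mid=-1.99854 |R|=0.99854 →hi
  mid=-2.01530 |R|=1.01530 →lo
  mid=-2.00692 |R|=1.00692 →lo
  mid=-2.00273 |R|=1.00273 →lo
  ...
  [-2.00011,-1.99998] ⇒ x*=-2.0000
Stable set (-2.0000, 0).

(-2.0000,0); λ=-7 ⇒ h* = 0.2857.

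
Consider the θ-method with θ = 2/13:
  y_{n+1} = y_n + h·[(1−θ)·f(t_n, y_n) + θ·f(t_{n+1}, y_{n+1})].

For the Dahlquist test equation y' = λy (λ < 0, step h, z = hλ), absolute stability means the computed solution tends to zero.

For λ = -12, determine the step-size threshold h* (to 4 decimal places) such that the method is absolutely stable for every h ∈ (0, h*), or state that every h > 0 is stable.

(-2.8889,0); λ=-12 ⇒ h* = (26/9)/12 = 0.2407.

On y'=λy, z=hλ:
  y_{n+1} = y_n + z·[11/13·y_n + 2/13·y_{n+1}] ⇒ (1 − 2/13z)y_{n+1} = (1 + 11/13z)y_n
  so R(z) = (1 + 11/13z)/(1 − 2/13z).

Boundary: |R(x)|=1, x<0.
x=-1.7: |R|=0.3476
R=−1: 1+11/13x = −1+2/13x ⇒ -9/13x=2 ⇒ x=2/(-9/13)=-2.8889
Confirm numerically:
  x=-2.802: |R|=0.95797 <1
  x=-2.439: |R|=0.77352 <1
  x=-1.907: |R|=0.47443 <1
  x=-1.469: |R|=0.19821 <1
  x=-3.356: |R|=1.21327 >1
  x=-3.345: |R|=1.20848 >1
  x=-3.037: |R|=1.06989 >1
So |R|<1 on (-2.8889, 0).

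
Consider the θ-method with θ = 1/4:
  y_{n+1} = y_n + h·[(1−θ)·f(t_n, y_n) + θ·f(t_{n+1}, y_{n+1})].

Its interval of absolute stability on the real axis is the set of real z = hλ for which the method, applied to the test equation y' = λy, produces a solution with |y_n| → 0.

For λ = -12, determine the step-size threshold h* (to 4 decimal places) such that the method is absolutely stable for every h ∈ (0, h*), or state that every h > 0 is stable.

Set f=λy, z=hλ:
  y_{n+1} = y_n + z·[3/4·y_n + 1/4·y_{n+1}] ⇒ (1 − 1/4z)y_{n+1} = (1 + 3/4z)y_n
  ⇒ R(z) = (1 + 3/4z)/(1 − 1/4z).

Solve |R(x)|<1 on ℝ⁻.
x=-0.89: |R|=0.2720
R=−1: 1+3/4x = −1+1/4x ⇒ -1/2x=2 ⇒ x=2/(-1/2)=-4.0000
Confirm numerically:
  x=-3.595: |R|=0.89335 <1
  x=-3.136: |R|=0.75785 <1
  x=-2.799: |R|=0.64671 <1
  x=-1.641: |R|=0.16362 <1
  x=-4.277: |R|=1.06693 >1
  x=-4.175: |R|=1.04281 >1
  x=-4.124: |R|=1.03053 >1
So |R|<1 on (-4.0000, 0).

(-4.0000,0); λ=-12 ⇒ h* = (4)/12 = 0.3333.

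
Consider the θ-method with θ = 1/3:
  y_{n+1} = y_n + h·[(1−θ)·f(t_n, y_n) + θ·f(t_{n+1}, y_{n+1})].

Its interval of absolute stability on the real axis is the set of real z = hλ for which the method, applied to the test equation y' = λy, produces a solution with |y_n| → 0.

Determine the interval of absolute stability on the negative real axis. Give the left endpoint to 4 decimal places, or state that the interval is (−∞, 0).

z∈(-6.0000,0).

Set f=λy, z=hλ:
  y_{n+1} = y_n + z·[2/3·y_n + 1/3·y_{n+1}] ⇒ (1 − 1/3z)y_{n+1} = (1 + 2/3z)y_n
  ⇒ R(z) = (1 + 2/3z)/(1 − 1/3z).

Find x<0 with |R(x)|<1.
x=-0.71: |R|=0.4259
R=−1: 1+2/3x = −1+1/3x ⇒ -1/3x=2 ⇒ x=2/(-1/3)=-6.0000
Confirm numerically:
  x=-5.366: |R|=0.92422 <1
  x=-4.374: |R|=0.77950 <1
  x=-4.148: |R|=0.74091 <1
  x=-4.128: |R|=0.73737 <1
  x=-6.504: |R|=1.05303 >1
  x=-6.067: |R|=1.00739 >1
Interval (-6.0000, 0).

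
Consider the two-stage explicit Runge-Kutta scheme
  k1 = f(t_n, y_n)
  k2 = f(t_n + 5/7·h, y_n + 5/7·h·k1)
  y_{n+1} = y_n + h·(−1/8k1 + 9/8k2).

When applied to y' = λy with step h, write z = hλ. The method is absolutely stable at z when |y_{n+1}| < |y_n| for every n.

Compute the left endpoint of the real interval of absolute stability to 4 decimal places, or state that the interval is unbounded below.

Set f=λy, z=hλ:
  k1=λy_n ⇒ h·k1=z·y_n;  k2=λ(1+5/7z)y_n ⇒ h·k2=z(1+5/7z)y_n
  y_{n+1}/y_n = 1 − 1/8z + 9/8z(1+5/7z) = 1 + z + 45/56z²
  Hence R(z) = 1 + z + 45/56z².

Boundary: |R(x)|=1, x<0.
x=-0.68: |R|=0.6916
R=1: x+45/56x²=0 ⇒ x=−56/45=-1.2444; min R=1−1/(4·45/56)=0.6889>−1
Confirm numerically:
  x=-1.075: |R|=0.85363 <1
  x=-0.774: |R|=0.70740 <1
  x=-0.685: |R|=0.69206 <1
  x=-0.629: |R|=0.68893 <1
  x=-1.830: |R|=1.86108 >1
  x=-1.511: |R|=1.32365 >1
  x=-1.424: |R|=1.20546 >1
Stable set (-1.2444, 0).

z* = -1.2444.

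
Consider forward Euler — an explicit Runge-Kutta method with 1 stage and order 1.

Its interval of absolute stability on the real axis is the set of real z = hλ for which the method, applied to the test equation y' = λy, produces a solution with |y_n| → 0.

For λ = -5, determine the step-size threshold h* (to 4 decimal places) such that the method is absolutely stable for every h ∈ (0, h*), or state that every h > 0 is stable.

(-2.0000,0); λ=-5 ⇒ h* = 0.4000.

Test eqn y'=λy, z=hλ:
  order 1, 1-stage ⇒ R(z)=1+z
  (e.g. R(-0.81)=0.19000, |R|=0.19000)

Find x<0 with |R(x)|<1.
x=-0.81: |R|=0.1900
|R(-1.48)|=0.4800 |R(-1.46)|=0.4600 |R(-0.59)|=0.4100
Bisect:
  x_lo=-2.4149 |R|=1.4149  x_hi=-0.1674 |R|=0.8326
  mid=-1.29116 |R|=0.29116 →hi
  mid=-1.85303 |R|=0.85303 →hi
  mid=-2.13397 |R|=1.13397 →lo
  mid=-1.99350 |R|=0.99350 →hi
  mid=-2.06373 |R|=1.06373 →lo
  mid=-2.02862 |R|=1.02862 →lo
  mid=-2.01106 |R|=1.01106 →lo
  ...
  [-2.00008,-1.99995] ⇒ x*=-2.0000
So |R|<1 on (-2.0000, 0).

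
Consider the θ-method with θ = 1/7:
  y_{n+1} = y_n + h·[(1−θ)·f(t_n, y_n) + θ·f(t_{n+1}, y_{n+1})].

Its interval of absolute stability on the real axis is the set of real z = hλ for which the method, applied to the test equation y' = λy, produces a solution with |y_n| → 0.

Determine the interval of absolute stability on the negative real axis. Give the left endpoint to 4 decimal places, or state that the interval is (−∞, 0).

(-2.8000, 0).

On y'=λy, z=hλ:
  y_{n+1} = y_n + z·[6/7·y_n + 1/7·y_{n+1}] ⇒ (1 − 1/7z)y_{n+1} = (1 + 6/7z)y_n
  so R(z) = (1 + 6/7z)/(1 − 1/7z).

Find x<0 with |R(x)|<1.
x=-0.53: |R|=0.5073
R=−1: 1+6/7x = −1+1/7x ⇒ -5/7x=2 ⇒ x=2/(-5/7)=-2.8000
Confirm numerically:
  x=-2.459: |R|=0.81975 <1
  x=-2.226: |R|=0.68892 <1
  x=-1.994: |R|=0.55192 <1
  x=-1.151: |R|=0.01153 <1
  x=-3.127: |R|=1.16145 >1
  x=-3.125: |R|=1.16049 >1
  x=-2.824: |R|=1.01221 >1
So |R|<1 on (-2.8000, 0).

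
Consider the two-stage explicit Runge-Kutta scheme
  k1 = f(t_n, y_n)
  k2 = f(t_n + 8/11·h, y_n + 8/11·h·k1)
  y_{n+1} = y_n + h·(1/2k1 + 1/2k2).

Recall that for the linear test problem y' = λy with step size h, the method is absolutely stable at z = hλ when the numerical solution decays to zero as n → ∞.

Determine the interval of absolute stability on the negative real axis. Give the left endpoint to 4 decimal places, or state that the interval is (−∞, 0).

(-2.7500, 0).

Set f=λy, z=hλ:
  k1=λy_n ⇒ h·k1=z·y_n;  k2=λ(1+8/11z)y_n ⇒ h·k2=z(1+8/11z)y_n
  y_{n+1}/y_n = 1 + 1/2z + 1/2z(1+8/11z) = 1 + z + 4/11z²
  ⇒ R(z) = 1 + z + 4/11z².

Solve |R(x)|<1 on ℝ⁻.
x=-0.64: |R|=0.5089
R=1: x+4/11x²=0 ⇒ x=−11/4=-2.7500; min R=1−1/(4·4/11)=0.3125>−1
Confirm numerically:
  x=-2.602: |R|=0.85997 <1
  x=-2.569: |R|=0.83091 <1
  x=-2.219: |R|=0.57153 <1
  x=-1.781: |R|=0.37244 <1
  x=-3.251: |R|=1.59227 >1
  x=-2.918: |R|=1.17826 >1
Interval (-2.7500, 0).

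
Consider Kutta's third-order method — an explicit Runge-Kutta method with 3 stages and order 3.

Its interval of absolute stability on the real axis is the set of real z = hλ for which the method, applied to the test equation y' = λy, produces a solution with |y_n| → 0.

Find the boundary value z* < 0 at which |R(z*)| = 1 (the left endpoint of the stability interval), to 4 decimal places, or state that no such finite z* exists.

left endpoint -2.5127.

With y'=λy (z=hλ):
  order 3, 3-stage ⇒ R(z)=1+z+z^2/2+z^3/6
  (e.g. R(-1.2)=0.23200, |R|=0.23200)

Boundary: |R(x)|=1, x<0.
x=-1.2: |R|=0.2320
|R(-0.96)|=0.3533 |R(-0.69)|=0.4933 |R(-0.67)|=0.5043
Bisect:
  x_lo=-3.1135 |R|=2.2968  x_hi=-0.3602 |R|=0.6969
  mid=-1.73683 |R|=0.10176 →hi
  mid=-2.42516 |R|=0.86168 →hi
  mid=-2.76932 |R|=1.47447 →lo
  mid=-2.59724 |R|=1.14443 →lo
  mid=-2.51120 |R|=0.99746 →hi
  mid=-2.55422 |R|=1.06951 →lo
  mid=-2.53271 |R|=1.03313 →lo
  mid=-2.52195 |R|=1.01521 →lo
  mid=-2.51658 |R|=1.00631 →lo
  mid=-2.51389 |R|=1.00188 →lo
  ...
  [-2.51288,-2.51271] ⇒ x*=-2.5127
Interval (-2.5127, 0).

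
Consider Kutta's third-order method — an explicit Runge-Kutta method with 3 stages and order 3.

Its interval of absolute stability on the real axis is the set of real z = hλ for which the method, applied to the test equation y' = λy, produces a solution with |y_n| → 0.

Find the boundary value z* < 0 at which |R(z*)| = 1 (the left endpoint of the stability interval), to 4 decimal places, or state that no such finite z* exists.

left endpoint -2.5127.

Set f=λy, z=hλ:
  order 3, 3-stage ⇒ R(z)=1+z+z^2/2+z^3/6
  (e.g. R(-0.67)=0.50432, |R|=0.50432)

Solve |R(x)|<1 on ℝ⁻.
x=-0.67: |R|=0.5043
|R(-2.88)|=1.7141 |R(-1.7)|=0.0738 |R(-0.6)|=0.5440
Bisect:
  x_lo=-3.3575 |R|=3.0292  x_hi=-0.1309 |R|=0.8773
  mid=-1.74421 |R|=0.10747 →hi
  mid=-2.55086 |R|=1.06378 →lo
  mid=-2.14754 |R|=0.49229 →hi
  mid=-2.34920 |R|=0.75060 →hi
  mid=-2.45003 |R|=0.89982 →hi
  mid=-2.50045 |R|=0.97989 →hi
  mid=-2.52565 |R|=1.02135 →lo
  mid=-2.51305 |R|=1.00050 →lo
  ...
  [-2.51285,-2.51266] ⇒ x*=-2.5127
Interval (-2.5127, 0).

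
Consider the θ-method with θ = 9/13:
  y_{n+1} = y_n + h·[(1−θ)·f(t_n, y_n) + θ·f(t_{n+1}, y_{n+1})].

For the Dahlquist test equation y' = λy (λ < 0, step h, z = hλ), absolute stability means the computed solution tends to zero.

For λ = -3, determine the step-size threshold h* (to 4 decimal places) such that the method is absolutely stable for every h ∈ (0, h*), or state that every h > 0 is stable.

With y'=λy (z=hλ):
  y_{n+1} = y_n + z·[4/13·y_n + 9/13·y_{n+1}] ⇒ (1 − 9/13z)y_{n+1} = (1 + 4/13z)y_n
  ⇒ R(z) = (1 + 4/13z)/(1 − 9/13z).

Find x<0 with |R(x)|<1.
x=-1.28: |R|=0.3214
x=-2: |R|=0.1613
x=-10: |R|=0.2621
x=-100: |R|=0.4239
θ=9/13≥1/2 ⇒ |1+4/13x|<|1−9/13x| ∀x<0 ⇒ stable on all of ℝ⁻.

unbounded; (−∞, 0). Any h>0 works for λ=-3.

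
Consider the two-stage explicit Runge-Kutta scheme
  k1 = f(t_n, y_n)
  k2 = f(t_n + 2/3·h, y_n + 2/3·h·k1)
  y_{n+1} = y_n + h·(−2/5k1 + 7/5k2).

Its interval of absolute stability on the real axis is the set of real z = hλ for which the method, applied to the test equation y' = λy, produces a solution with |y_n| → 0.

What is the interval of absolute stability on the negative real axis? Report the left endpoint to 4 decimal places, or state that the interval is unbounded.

z∈(-1.0714,0).

Test eqn y'=λy, z=hλ:
  k1=λy_n ⇒ h·k1=z·y_n;  k2=λ(1+2/3z)y_n ⇒ h·k2=z(1+2/3z)y_n
  y_{n+1}/y_n = 1 − 2/5z + 7/5z(1+2/3z) = 1 + z + 14/15z²
  Hence R(z) = 1 + z + 14/15z².

Need |R(x)|<1, x<0.
x=-0.51: |R|=0.7328
R=1: x+14/15x²=0 ⇒ x=−15/14=-1.0714; min R=1−1/(4·14/15)=0.7321>−1
Confirm numerically:
  x=-0.892: |R|=0.85062 <1
  x=-0.717: |R|=0.76282 <1
  x=-0.463: |R|=0.73708 <1
  x=-1.534: |R|=1.66228 >1
  x=-1.461: |R|=1.53122 >1
  x=-1.256: |R|=1.21637 >1
Stable set (-1.0714, 0).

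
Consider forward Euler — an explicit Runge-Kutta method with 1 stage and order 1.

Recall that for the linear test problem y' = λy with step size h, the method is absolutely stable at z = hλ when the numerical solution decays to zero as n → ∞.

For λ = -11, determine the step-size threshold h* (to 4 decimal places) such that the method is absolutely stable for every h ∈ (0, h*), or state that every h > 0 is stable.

Test eqn y'=λy, z=hλ:
  order 1, 1-stage ⇒ R(z)=1+z
  (e.g. R(-0.62)=0.38000, |R|=0.38000)

Need |R(x)|<1, x<0.
x=-0.62: |R|=0.3800
|R(-2.19)|=1.1900 |R(-1.1)|=0.1000 |R(-0.99)|=0.0100
Bisect:
  x_lo=-2.4192 |R|=1.4192  x_hi=-0.2209 |R|=0.7791
  mid=-1.32004 |R|=0.32004 →hi
  mid=-1.86963 |R|=0.86963 →hi
  mid=-2.14443 |R|=1.14443 →lo
  mid=-2.00703 |R|=1.00703 →lo
  mid=-1.93833 |R|=0.93833 →hi
  mid=-1.97268 |R|=0.97268 →hi
  mid=-1.98986 |R|=0.98986 →hi
  ...
  [-2.00005,-1.99992] ⇒ x*=-2.0000
So |R|<1 on (-2.0000, 0).

(-2.0000,0); λ=-11 ⇒ h* = 0.1818.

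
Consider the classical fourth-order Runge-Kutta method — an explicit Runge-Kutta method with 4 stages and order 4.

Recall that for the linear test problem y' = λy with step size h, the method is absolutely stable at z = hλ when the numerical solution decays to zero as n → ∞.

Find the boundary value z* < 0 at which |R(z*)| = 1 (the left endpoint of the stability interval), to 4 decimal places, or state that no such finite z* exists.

Test eqn y'=λy, z=hλ:
  order 4, 4-stage ⇒ R(z)=1+z+z^2/2+z^3/6+z^4/24
  (e.g. R(-0.56)=0.57163, |R|=0.57163)

Need |R(x)|<1, x<0.
x=-0.56: |R|=0.5716
|R(-2.46)|=0.6106 |R(-2.41)|=0.5667 |R(-2.3)|=0.4832
Bisect:
  x_lo=-3.6031 |R|=3.1145  x_hi=-0.1083 |R|=0.8974
  mid=-1.85568 |R|=0.29516 →hi
  mid=-2.72939 |R|=0.91894 →hi
  mid=-3.16625 |R|=1.74361 →lo
  mid=-2.94782 |R|=1.27400 →lo
  mid=-2.83861 |R|=1.08340 →lo
  mid=-2.78400 |R|=0.99805 →hi
  mid=-2.81131 |R|=1.03993 →lo
  mid=-2.79765 |R|=1.01880 →lo
  mid=-2.79083 |R|=1.00838 →lo
  ...
  [-2.78550,-2.78528] ⇒ x*=-2.7853
Interval (-2.7853, 0).

left endpoint -2.7853.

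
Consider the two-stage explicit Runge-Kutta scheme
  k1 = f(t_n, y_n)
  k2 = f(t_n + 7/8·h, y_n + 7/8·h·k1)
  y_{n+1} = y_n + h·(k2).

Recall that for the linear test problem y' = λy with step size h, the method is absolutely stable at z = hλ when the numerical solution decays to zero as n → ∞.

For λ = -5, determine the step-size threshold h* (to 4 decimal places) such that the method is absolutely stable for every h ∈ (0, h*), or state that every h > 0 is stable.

Test eqn y'=λy, z=hλ:
  k1=λy_n ⇒ h·k1=z·y_n;  k2=λ(1+7/8z)y_n ⇒ h·k2=z(1+7/8z)y_n
  y_{n+1}/y_n = 1 + z(1+7/8z) = 1 + z + 7/8z²
  so R(z) = 1 + z + 7/8z².

Find x<0 with |R(x)|<1.
x=-0.53: |R|=0.7158
R=1: x+7/8x²=0 ⇒ x=−8/7=-1.1429; min R=1−1/(4·7/8)=0.7143>−1
Confirm numerically:
  x=-0.944: |R|=0.83574 <1
  x=-0.913: |R|=0.81637 <1
  x=-0.904: |R|=0.81106 <1
  x=-0.592: |R|=0.71466 <1
  x=-1.736: |R|=1.90098 >1
  x=-1.264: |R|=1.13398 >1
Stable set (-1.1429, 0).

(-1.1429,0); λ=-5 ⇒ h* = (8/7)/5 = 0.2286.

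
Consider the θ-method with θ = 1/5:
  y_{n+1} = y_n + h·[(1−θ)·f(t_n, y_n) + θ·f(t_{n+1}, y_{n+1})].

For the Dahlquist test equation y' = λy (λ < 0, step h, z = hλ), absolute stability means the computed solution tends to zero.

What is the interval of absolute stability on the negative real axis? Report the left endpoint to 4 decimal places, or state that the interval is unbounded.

(-3.3333, 0).

On y'=λy, z=hλ:
  y_{n+1} = y_n + z·[4/5·y_n + 1/5·y_{n+1}] ⇒ (1 − 1/5z)y_{n+1} = (1 + 4/5z)y_n
  Hence R(z) = (1 + 4/5z)/(1 − 1/5z).

Boundary: |R(x)|=1, x<0.
x=-0.78: |R|=0.3253
R=−1: 1+4/5x = −1+1/5x ⇒ -3/5x=2 ⇒ x=2/(-3/5)=-3.3333
Confirm numerically:
  x=-2.776: |R|=0.78498 <1
  x=-2.571: |R|=0.69793 <1
  x=-2.437: |R|=0.63843 <1
  x=-3.881: |R|=1.18500 >1
  x=-3.757: |R|=1.14514 >1
  x=-3.410: |R|=1.02735 >1
So |R|<1 on (-3.3333, 0).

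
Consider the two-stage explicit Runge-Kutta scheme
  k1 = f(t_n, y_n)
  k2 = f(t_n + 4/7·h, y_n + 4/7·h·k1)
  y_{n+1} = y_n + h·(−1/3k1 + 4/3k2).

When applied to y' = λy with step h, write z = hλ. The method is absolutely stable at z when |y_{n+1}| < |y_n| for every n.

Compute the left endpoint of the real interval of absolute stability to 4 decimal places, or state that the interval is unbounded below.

On y'=λy, z=hλ:
  k1=λy_n ⇒ h·k1=z·y_n;  k2=λ(1+4/7z)y_n ⇒ h·k2=z(1+4/7z)y_n
  y_{n+1}/y_n = 1 − 1/3z + 4/3z(1+4/7z) = 1 + z + 16/21z²
  so R(z) = 1 + z + 16/21z².

Boundary: |R(x)|=1, x<0.
x=-0.98: |R|=0.7517
R=1: x+16/21x²=0 ⇒ x=−21/16=-1.3125; min R=1−1/(4·16/21)=0.6719>−1
Confirm numerically:
  x=-1.157: |R|=0.86292 <1
  x=-1.134: |R|=0.84578 <1
  x=-1.011: |R|=0.76776 <1
  x=-0.716: |R|=0.67460 <1
  x=-1.890: |R|=1.83160 >1
  x=-1.785: |R|=1.64260 >1
  x=-1.605: |R|=1.35769 >1
Stable set (-1.3125, 0).

z* = -1.3125.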